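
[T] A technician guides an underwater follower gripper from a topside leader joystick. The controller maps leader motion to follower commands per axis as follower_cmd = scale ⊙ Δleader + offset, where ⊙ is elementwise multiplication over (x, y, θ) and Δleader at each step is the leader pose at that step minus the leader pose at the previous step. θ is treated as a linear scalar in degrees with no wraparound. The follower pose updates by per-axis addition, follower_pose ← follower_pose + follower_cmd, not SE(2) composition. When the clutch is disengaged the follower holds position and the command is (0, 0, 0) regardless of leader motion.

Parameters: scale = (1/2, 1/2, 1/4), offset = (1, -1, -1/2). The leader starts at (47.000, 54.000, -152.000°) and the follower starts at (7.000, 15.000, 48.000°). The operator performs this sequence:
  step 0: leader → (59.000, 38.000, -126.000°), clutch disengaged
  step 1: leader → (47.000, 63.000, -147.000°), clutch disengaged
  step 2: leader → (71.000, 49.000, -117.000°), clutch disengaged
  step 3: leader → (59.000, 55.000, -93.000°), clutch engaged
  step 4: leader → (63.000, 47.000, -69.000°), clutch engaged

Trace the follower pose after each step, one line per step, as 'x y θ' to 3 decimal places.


step 0: Δleader=(12.000, -16.000, 26.000°), disengaged; cmd=(0,0,0) → follower holds at (7.000, 15.000, 48.000°)
step 1: Δleader=(-12.000, 25.000, -21.000°), disengaged; cmd=(0,0,0) → follower holds at (7.000, 15.000, 48.000°)
step 2: Δleader=(24.000, -14.000, 30.000°), disengaged; cmd=(0,0,0) → follower holds at (7.000, 15.000, 48.000°)
step 3: Δleader=(-12.000, 6.000, 24.000°), engaged; cmd=(-5.000, 2.000, 5.500°) → follower=(2.000, 17.000, 53.500°)
step 4: Δleader=(4.000, -8.000, 24.000°), engaged; cmd=(3.000, -5.000, 5.500°) → follower=(5.000, 12.000, 59.000°)

7.000 15.000 48.000
7.000 15.000 48.000
7.000 15.000 48.000
2.000 17.000 53.500
5.000 12.000 59.000


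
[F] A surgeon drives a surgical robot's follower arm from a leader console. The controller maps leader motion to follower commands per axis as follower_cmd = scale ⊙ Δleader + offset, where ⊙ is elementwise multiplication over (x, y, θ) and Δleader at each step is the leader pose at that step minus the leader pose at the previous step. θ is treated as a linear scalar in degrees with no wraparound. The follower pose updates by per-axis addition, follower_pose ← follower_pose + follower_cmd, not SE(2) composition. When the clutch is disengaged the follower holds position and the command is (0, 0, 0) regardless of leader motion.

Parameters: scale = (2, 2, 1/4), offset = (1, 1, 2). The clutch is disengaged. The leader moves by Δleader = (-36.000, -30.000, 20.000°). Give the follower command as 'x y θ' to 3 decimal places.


0.000 0.000 0.000

clutch disengaged → follower holds; cmd = (0, 0, 0)


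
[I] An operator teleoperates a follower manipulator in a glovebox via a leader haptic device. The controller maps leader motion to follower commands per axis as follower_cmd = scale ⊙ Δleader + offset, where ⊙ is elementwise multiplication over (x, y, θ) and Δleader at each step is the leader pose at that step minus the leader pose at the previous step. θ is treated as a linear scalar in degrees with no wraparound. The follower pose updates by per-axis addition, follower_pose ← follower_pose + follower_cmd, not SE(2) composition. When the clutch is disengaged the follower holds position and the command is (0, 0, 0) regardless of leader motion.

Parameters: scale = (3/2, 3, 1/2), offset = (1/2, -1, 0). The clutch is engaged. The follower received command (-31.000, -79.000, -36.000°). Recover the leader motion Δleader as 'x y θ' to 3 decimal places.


axis x: (-31.000 − 1/2) / (3/2) = -21.000
axis y: (-79.000 − -1) / (3) = -26.000
axis θ: (-36.000 − 0) / (1/2) = -72.000

-21.000 -26.000 -72.000


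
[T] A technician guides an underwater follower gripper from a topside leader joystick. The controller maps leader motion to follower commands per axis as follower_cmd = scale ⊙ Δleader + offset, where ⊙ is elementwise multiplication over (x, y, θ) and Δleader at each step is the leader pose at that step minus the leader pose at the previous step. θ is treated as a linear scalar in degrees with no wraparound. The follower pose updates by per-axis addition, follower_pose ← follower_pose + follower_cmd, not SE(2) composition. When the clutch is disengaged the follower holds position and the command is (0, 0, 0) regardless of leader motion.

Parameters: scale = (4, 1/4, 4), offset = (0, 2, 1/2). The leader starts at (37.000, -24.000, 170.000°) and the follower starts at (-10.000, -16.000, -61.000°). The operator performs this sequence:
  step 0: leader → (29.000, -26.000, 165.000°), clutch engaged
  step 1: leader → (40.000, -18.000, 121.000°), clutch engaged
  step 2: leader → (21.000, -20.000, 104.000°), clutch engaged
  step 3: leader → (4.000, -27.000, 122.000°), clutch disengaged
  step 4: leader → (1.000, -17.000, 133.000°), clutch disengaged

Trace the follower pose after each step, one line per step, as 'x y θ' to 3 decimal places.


step 0: Δleader=(-8.000, -2.000, -5.000°), engaged; cmd=(-32.000, 1.500, -19.500°) → follower=(-42.000, -14.500, -80.500°)
step 1: Δleader=(11.000, 8.000, -44.000°), engaged; cmd=(44.000, 4.000, -175.500°) → follower=(2.000, -10.500, -256.000°)
step 2: Δleader=(-19.000, -2.000, -17.000°), engaged; cmd=(-76.000, 1.500, -67.500°) → follower=(-74.000, -9.000, -323.500°)
step 3: Δleader=(-17.000, -7.000, 18.000°), disengaged; cmd=(0,0,0) → follower holds at (-74.000, -9.000, -323.500°)
step 4: Δleader=(-3.000, 10.000, 11.000°), disengaged; cmd=(0,0,0) → follower holds at (-74.000, -9.000, -323.500°)

-42.000 -14.500 -80.500
2.000 -10.500 -256.000
-74.000 -9.000 -323.500
-74.000 -9.000 -323.500
-74.000 -9.000 -323.500


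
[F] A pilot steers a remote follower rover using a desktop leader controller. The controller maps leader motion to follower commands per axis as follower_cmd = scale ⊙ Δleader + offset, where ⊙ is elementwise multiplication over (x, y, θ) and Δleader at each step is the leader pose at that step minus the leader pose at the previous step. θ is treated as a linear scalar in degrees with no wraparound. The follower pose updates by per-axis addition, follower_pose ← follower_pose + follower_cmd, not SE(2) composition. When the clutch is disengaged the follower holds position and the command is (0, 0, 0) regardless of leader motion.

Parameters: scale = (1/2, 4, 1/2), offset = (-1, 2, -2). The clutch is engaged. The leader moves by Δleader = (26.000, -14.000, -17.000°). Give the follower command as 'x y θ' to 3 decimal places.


12.000 -54.000 -10.500

axis x: 1/2·26.000 + -1 = 12.000
axis y: 4·-14.000 + 2 = -54.000
axis θ: 1/2·-17.000 + -2 = -10.500


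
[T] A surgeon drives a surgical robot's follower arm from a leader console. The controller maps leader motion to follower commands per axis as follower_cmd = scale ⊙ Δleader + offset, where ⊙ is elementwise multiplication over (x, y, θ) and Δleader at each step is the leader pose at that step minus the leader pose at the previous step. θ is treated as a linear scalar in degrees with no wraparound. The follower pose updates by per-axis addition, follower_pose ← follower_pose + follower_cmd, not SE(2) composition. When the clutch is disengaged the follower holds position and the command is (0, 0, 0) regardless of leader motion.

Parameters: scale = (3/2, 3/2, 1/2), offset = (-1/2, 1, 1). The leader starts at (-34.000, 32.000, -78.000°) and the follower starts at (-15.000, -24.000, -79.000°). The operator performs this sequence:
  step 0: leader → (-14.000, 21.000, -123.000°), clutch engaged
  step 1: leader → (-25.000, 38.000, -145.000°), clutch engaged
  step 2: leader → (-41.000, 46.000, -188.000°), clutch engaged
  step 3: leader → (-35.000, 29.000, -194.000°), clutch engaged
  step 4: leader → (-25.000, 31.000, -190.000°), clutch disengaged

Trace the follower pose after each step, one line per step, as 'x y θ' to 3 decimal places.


14.500 -39.500 -100.500
-2.500 -13.000 -110.500
-27.000 0.000 -131.000
-18.500 -24.500 -133.000
-18.500 -24.500 -133.000

step 0: Δleader=(20.000, -11.000, -45.000°), engaged; cmd=(29.500, -15.500, -21.500°) → follower=(14.500, -39.500, -100.500°)
step 1: Δleader=(-11.000, 17.000, -22.000°), engaged; cmd=(-17.000, 26.500, -10.000°) → follower=(-2.500, -13.000, -110.500°)
step 2: Δleader=(-16.000, 8.000, -43.000°), engaged; cmd=(-24.500, 13.000, -20.500°) → follower=(-27.000, 0.000, -131.000°)
step 3: Δleader=(6.000, -17.000, -6.000°), engaged; cmd=(8.500, -24.500, -2.000°) → follower=(-18.500, -24.500, -133.000°)
step 4: Δleader=(10.000, 2.000, 4.000°), disengaged; cmd=(0,0,0) → follower holds at (-18.500, -24.500, -133.000°)


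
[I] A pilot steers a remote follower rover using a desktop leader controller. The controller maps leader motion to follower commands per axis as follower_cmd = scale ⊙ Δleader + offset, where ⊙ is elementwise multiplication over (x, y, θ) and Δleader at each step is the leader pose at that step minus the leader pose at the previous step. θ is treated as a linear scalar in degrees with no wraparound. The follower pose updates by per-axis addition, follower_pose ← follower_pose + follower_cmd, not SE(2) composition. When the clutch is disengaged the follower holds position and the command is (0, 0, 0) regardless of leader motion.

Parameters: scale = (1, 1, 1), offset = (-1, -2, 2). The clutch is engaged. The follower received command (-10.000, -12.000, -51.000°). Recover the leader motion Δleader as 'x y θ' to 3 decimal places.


axis x: (-10.000 − -1) / (1) = -9.000
axis y: (-12.000 − -2) / (1) = -10.000
axis θ: (-51.000 − 2) / (1) = -53.000

-9.000 -10.000 -53.000


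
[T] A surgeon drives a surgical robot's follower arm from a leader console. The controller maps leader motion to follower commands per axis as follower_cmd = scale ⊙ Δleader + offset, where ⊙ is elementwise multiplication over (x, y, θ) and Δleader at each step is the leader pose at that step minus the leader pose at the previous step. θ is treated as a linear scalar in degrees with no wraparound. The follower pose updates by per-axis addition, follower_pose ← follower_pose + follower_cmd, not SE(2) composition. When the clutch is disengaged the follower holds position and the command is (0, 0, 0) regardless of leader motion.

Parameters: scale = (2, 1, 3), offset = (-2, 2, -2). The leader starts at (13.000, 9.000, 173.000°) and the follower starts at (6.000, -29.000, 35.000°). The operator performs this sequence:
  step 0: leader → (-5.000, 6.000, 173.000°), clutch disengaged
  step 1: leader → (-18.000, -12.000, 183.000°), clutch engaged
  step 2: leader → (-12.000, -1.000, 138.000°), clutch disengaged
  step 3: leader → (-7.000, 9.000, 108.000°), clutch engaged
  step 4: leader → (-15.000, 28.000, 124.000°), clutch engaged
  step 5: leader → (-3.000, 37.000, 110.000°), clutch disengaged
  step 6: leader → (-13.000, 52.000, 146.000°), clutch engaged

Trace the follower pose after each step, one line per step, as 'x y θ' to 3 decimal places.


6.000 -29.000 35.000
-22.000 -45.000 63.000
-22.000 -45.000 63.000
-14.000 -33.000 -29.000
-32.000 -12.000 17.000
-32.000 -12.000 17.000
-54.000 5.000 123.000

step 0: Δleader=(-18.000, -3.000, 0.000°), disengaged; cmd=(0,0,0) → follower holds at (6.000, -29.000, 35.000°)
step 1: Δleader=(-13.000, -18.000, 10.000°), engaged; cmd=(-28.000, -16.000, 28.000°) → follower=(-22.000, -45.000, 63.000°)
step 2: Δleader=(6.000, 11.000, -45.000°), disengaged; cmd=(0,0,0) → follower holds at (-22.000, -45.000, 63.000°)
step 3: Δleader=(5.000, 10.000, -30.000°), engaged; cmd=(8.000, 12.000, -92.000°) → follower=(-14.000, -33.000, -29.000°)
step 4: Δleader=(-8.000, 19.000, 16.000°), engaged; cmd=(-18.000, 21.000, 46.000°) → follower=(-32.000, -12.000, 17.000°)
step 5: Δleader=(12.000, 9.000, -14.000°), disengaged; cmd=(0,0,0) → follower holds at (-32.000, -12.000, 17.000°)
step 6: Δleader=(-10.000, 15.000, 36.000°), engaged; cmd=(-22.000, 17.000, 106.000°) → follower=(-54.000, 5.000, 123.000°)


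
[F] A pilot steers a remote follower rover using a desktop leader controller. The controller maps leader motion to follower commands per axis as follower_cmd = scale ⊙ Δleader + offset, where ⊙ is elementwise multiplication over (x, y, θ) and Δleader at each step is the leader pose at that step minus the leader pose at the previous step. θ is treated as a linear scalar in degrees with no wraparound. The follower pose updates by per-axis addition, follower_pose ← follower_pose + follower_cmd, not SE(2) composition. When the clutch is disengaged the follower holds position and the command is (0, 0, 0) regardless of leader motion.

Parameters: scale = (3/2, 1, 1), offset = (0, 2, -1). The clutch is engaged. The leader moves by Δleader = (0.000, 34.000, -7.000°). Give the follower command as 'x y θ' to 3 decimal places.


axis x: 3/2·0.000 + 0 = 0.000
axis y: 1·34.000 + 2 = 36.000
axis θ: 1·-7.000 + -1 = -8.000

0.000 36.000 -8.000


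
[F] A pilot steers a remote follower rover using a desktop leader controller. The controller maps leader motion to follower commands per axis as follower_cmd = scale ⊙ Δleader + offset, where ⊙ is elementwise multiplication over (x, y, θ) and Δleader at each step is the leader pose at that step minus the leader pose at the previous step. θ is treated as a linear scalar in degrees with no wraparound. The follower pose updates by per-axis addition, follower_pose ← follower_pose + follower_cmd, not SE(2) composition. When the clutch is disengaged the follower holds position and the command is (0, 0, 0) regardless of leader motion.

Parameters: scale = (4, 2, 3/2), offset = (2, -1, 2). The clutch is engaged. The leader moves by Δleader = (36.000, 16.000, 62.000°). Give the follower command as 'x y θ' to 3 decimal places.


axis x: 4·36.000 + 2 = 146.000
axis y: 2·16.000 + -1 = 31.000
axis θ: 3/2·62.000 + 2 = 95.000

146.000 31.000 95.000


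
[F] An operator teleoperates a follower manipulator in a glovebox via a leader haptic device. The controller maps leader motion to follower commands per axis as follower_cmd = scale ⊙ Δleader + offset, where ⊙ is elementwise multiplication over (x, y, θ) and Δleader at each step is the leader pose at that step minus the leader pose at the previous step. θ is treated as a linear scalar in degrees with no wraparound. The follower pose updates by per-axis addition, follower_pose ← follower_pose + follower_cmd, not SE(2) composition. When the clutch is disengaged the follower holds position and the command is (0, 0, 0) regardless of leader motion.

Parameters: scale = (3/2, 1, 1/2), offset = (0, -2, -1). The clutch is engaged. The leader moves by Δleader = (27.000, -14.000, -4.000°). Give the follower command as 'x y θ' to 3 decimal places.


40.500 -16.000 -3.000

axis x: 3/2·27.000 + 0 = 40.500
axis y: 1·-14.000 + -2 = -16.000
axis θ: 1/2·-4.000 + -1 = -3.000


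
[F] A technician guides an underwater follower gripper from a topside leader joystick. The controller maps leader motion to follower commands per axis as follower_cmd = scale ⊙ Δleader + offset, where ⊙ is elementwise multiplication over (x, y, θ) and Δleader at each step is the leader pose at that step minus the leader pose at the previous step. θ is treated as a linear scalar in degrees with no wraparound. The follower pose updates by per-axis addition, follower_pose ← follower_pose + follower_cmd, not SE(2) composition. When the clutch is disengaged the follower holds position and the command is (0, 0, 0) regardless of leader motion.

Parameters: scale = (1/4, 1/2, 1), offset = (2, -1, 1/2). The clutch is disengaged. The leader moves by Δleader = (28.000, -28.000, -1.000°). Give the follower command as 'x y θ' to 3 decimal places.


0.000 0.000 0.000

clutch disengaged → follower holds; cmd = (0, 0, 0)


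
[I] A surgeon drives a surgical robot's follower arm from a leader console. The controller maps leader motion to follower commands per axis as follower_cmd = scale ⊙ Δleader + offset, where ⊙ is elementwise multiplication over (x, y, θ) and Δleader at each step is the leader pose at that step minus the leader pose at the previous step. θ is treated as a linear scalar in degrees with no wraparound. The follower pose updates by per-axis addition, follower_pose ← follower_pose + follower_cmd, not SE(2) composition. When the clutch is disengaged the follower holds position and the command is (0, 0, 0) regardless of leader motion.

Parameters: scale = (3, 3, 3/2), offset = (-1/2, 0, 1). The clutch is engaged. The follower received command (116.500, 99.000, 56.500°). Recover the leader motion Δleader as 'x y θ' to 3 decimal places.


axis x: (116.500 − -1/2) / (3) = 39.000
axis y: (99.000 − 0) / (3) = 33.000
axis θ: (56.500 − 1) / (3/2) = 37.000

39.000 33.000 37.000


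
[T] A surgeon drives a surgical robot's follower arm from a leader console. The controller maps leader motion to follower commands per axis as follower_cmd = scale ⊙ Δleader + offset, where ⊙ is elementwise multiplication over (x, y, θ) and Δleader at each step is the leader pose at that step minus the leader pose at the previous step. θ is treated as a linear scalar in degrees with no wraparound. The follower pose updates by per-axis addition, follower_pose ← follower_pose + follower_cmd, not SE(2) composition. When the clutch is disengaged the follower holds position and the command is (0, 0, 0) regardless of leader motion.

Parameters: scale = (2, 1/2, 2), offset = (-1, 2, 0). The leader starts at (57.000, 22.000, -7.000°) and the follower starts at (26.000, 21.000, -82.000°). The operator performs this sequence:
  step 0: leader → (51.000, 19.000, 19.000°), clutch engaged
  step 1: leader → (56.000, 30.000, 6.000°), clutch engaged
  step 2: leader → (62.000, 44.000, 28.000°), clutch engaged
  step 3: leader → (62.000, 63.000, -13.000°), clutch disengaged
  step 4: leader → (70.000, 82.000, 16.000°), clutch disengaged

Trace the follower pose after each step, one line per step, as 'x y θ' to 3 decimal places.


13.000 21.500 -30.000
22.000 29.000 -56.000
33.000 38.000 -12.000
33.000 38.000 -12.000
33.000 38.000 -12.000

step 0: Δleader=(-6.000, -3.000, 26.000°), engaged; cmd=(-13.000, 0.500, 52.000°) → follower=(13.000, 21.500, -30.000°)
step 1: Δleader=(5.000, 11.000, -13.000°), engaged; cmd=(9.000, 7.500, -26.000°) → follower=(22.000, 29.000, -56.000°)
step 2: Δleader=(6.000, 14.000, 22.000°), engaged; cmd=(11.000, 9.000, 44.000°) → follower=(33.000, 38.000, -12.000°)
step 3: Δleader=(0.000, 19.000, -41.000°), disengaged; cmd=(0,0,0) → follower holds at (33.000, 38.000, -12.000°)
step 4: Δleader=(8.000, 19.000, 29.000°), disengaged; cmd=(0,0,0) → follower holds at (33.000, 38.000, -12.000°)


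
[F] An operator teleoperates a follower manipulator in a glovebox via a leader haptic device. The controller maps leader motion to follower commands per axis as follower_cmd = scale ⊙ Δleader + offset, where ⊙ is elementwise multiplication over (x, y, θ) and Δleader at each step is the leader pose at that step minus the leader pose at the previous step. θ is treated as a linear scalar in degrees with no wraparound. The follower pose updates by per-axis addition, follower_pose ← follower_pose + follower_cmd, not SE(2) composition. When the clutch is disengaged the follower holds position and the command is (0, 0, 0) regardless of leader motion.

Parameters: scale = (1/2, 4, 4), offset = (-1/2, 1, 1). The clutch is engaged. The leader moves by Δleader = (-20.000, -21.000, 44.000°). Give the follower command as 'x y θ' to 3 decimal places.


-10.500 -83.000 177.000

axis x: 1/2·-20.000 + -1/2 = -10.500
axis y: 4·-21.000 + 1 = -83.000
axis θ: 4·44.000 + 1 = 177.000


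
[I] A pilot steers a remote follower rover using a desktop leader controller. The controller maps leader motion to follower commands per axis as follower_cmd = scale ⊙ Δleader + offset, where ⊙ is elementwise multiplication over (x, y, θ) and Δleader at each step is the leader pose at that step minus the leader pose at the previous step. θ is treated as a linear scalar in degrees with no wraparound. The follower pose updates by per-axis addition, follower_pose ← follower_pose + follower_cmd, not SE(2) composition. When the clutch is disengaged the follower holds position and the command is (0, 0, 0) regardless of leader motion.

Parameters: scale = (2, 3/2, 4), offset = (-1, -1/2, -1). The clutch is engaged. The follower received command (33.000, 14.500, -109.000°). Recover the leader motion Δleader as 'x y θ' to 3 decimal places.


axis x: (33.000 − -1) / (2) = 17.000
axis y: (14.500 − -1/2) / (3/2) = 10.000
axis θ: (-109.000 − -1) / (4) = -27.000

17.000 10.000 -27.000


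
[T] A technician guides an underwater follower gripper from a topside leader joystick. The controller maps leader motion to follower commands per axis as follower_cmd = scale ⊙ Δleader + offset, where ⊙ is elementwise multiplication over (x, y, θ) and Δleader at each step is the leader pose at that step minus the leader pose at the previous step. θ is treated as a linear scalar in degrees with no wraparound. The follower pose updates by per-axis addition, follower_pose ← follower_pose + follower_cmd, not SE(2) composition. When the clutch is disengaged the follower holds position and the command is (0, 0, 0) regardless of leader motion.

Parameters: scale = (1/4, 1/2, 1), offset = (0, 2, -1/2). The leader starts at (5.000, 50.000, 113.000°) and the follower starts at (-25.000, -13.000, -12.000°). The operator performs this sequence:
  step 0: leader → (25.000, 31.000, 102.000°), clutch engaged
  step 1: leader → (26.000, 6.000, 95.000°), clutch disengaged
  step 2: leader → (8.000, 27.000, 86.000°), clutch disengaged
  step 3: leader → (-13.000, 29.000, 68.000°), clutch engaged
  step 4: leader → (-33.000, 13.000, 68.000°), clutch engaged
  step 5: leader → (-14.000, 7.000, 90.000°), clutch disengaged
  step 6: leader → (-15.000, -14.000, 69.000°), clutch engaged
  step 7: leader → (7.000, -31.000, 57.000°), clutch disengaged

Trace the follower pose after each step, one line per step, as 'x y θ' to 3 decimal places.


step 0: Δleader=(20.000, -19.000, -11.000°), engaged; cmd=(5.000, -7.500, -11.500°) → follower=(-20.000, -20.500, -23.500°)
step 1: Δleader=(1.000, -25.000, -7.000°), disengaged; cmd=(0,0,0) → follower holds at (-20.000, -20.500, -23.500°)
step 2: Δleader=(-18.000, 21.000, -9.000°), disengaged; cmd=(0,0,0) → follower holds at (-20.000, -20.500, -23.500°)
step 3: Δleader=(-21.000, 2.000, -18.000°), engaged; cmd=(-5.250, 3.000, -18.500°) → follower=(-25.250, -17.500, -42.000°)
step 4: Δleader=(-20.000, -16.000, 0.000°), engaged; cmd=(-5.000, -6.000, -0.500°) → follower=(-30.250, -23.500, -42.500°)
step 5: Δleader=(19.000, -6.000, 22.000°), disengaged; cmd=(0,0,0) → follower holds at (-30.250, -23.500, -42.500°)
step 6: Δleader=(-1.000, -21.000, -21.000°), engaged; cmd=(-0.250, -8.500, -21.500°) → follower=(-30.500, -32.000, -64.000°)
step 7: Δleader=(22.000, -17.000, -12.000°), disengaged; cmd=(0,0,0) → follower holds at (-30.500, -32.000, -64.000°)

-20.000 -20.500 -23.500
-20.000 -20.500 -23.500
-20.000 -20.500 -23.500
-25.250 -17.500 -42.000
-30.250 -23.500 -42.500
-30.250 -23.500 -42.500
-30.500 -32.000 -64.000
-30.500 -32.000 -64.000


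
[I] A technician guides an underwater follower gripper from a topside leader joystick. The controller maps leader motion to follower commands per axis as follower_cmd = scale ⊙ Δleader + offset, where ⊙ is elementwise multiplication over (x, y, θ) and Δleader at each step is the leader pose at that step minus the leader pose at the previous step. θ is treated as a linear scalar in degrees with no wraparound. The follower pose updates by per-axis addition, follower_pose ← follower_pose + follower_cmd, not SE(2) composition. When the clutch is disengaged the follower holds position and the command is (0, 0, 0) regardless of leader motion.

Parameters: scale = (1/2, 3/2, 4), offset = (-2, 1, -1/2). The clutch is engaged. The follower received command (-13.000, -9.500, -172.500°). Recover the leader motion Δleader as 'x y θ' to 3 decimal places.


axis x: (-13.000 − -2) / (1/2) = -22.000
axis y: (-9.500 − 1) / (3/2) = -7.000
axis θ: (-172.500 − -1/2) / (4) = -43.000

-22.000 -7.000 -43.000


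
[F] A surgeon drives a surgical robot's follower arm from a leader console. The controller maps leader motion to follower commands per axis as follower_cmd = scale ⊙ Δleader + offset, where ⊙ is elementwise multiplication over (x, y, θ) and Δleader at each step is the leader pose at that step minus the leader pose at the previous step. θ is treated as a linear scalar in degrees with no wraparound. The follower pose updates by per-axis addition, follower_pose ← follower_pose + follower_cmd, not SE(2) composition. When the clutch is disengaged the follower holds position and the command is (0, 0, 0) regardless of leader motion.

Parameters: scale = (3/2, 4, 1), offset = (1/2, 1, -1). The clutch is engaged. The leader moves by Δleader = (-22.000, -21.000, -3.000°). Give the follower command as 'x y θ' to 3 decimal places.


-32.500 -83.000 -4.000

axis x: 3/2·-22.000 + 1/2 = -32.500
axis y: 4·-21.000 + 1 = -83.000
axis θ: 1·-3.000 + -1 = -4.000


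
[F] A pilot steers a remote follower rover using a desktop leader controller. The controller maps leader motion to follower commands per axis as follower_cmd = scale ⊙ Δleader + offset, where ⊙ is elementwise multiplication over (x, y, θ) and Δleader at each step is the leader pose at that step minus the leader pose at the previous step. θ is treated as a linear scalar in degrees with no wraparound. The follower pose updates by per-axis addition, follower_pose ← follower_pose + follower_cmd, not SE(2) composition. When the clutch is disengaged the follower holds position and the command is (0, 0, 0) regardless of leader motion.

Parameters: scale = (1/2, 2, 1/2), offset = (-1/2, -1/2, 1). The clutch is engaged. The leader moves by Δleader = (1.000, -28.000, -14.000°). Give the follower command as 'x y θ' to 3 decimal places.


0.000 -56.500 -6.000

axis x: 1/2·1.000 + -1/2 = 0.000
axis y: 2·-28.000 + -1/2 = -56.500
axis θ: 1/2·-14.000 + 1 = -6.000


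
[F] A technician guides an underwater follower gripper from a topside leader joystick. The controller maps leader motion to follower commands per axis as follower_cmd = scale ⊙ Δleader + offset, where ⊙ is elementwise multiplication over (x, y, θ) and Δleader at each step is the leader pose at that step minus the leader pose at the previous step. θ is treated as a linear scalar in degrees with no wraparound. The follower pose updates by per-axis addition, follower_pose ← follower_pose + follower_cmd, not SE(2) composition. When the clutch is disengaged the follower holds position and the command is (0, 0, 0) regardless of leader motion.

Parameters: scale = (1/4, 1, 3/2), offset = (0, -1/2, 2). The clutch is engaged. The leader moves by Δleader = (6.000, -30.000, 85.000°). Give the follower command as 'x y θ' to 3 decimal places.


axis x: 1/4·6.000 + 0 = 1.500
axis y: 1·-30.000 + -1/2 = -30.500
axis θ: 3/2·85.000 + 2 = 129.500

1.500 -30.500 129.500


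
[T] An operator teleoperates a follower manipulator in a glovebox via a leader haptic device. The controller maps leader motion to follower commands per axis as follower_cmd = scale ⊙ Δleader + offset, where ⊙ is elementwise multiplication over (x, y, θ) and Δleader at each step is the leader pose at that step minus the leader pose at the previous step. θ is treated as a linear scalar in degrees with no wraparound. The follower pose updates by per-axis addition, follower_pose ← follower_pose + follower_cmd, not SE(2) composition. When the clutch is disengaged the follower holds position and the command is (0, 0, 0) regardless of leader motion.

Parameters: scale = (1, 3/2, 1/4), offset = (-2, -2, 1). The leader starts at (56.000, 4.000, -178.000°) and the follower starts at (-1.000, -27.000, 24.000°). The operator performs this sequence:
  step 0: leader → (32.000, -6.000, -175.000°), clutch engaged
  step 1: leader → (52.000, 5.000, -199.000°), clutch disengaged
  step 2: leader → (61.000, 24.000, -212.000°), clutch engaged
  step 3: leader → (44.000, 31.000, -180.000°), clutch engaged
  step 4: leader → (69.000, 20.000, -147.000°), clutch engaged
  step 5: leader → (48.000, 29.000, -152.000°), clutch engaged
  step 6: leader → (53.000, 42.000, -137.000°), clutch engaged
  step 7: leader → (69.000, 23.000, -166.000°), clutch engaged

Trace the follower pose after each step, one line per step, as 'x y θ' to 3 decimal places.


-27.000 -44.000 25.750
-27.000 -44.000 25.750
-20.000 -17.500 23.500
-39.000 -9.000 32.500
-16.000 -27.500 41.750
-39.000 -16.000 41.500
-36.000 1.500 46.250
-22.000 -29.000 40.000

step 0: Δleader=(-24.000, -10.000, 3.000°), engaged; cmd=(-26.000, -17.000, 1.750°) → follower=(-27.000, -44.000, 25.750°)
step 1: Δleader=(20.000, 11.000, -24.000°), disengaged; cmd=(0,0,0) → follower holds at (-27.000, -44.000, 25.750°)
step 2: Δleader=(9.000, 19.000, -13.000°), engaged; cmd=(7.000, 26.500, -2.250°) → follower=(-20.000, -17.500, 23.500°)
step 3: Δleader=(-17.000, 7.000, 32.000°), engaged; cmd=(-19.000, 8.500, 9.000°) → follower=(-39.000, -9.000, 32.500°)
step 4: Δleader=(25.000, -11.000, 33.000°), engaged; cmd=(23.000, -18.500, 9.250°) → follower=(-16.000, -27.500, 41.750°)
step 5: Δleader=(-21.000, 9.000, -5.000°), engaged; cmd=(-23.000, 11.500, -0.250°) → follower=(-39.000, -16.000, 41.500°)
step 6: Δleader=(5.000, 13.000, 15.000°), engaged; cmd=(3.000, 17.500, 4.750°) → follower=(-36.000, 1.500, 46.250°)
step 7: Δleader=(16.000, -19.000, -29.000°), engaged; cmd=(14.000, -30.500, -6.250°) → follower=(-22.000, -29.000, 40.000°)


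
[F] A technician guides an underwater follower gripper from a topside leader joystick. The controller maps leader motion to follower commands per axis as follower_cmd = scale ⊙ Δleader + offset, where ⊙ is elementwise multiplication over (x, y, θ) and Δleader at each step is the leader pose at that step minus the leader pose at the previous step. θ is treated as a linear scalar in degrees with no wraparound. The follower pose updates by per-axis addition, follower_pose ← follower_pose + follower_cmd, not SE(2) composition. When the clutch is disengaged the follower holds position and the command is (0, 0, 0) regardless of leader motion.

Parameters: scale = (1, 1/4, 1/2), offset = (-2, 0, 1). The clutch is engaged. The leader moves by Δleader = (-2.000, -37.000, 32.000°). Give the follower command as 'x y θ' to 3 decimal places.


-4.000 -9.250 17.000

axis x: 1·-2.000 + -2 = -4.000
axis y: 1/4·-37.000 + 0 = -9.250
axis θ: 1/2·32.000 + 1 = 17.000


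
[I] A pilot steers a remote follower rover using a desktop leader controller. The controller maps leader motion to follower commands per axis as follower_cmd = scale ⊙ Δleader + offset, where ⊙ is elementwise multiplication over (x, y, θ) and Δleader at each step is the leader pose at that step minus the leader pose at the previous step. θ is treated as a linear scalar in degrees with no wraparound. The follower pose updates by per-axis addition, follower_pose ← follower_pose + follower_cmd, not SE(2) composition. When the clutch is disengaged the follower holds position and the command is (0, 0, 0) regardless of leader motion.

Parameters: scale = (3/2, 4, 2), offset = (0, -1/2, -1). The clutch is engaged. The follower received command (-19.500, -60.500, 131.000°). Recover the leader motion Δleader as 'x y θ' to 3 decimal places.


axis x: (-19.500 − 0) / (3/2) = -13.000
axis y: (-60.500 − -1/2) / (4) = -15.000
axis θ: (131.000 − -1) / (2) = 66.000

-13.000 -15.000 66.000


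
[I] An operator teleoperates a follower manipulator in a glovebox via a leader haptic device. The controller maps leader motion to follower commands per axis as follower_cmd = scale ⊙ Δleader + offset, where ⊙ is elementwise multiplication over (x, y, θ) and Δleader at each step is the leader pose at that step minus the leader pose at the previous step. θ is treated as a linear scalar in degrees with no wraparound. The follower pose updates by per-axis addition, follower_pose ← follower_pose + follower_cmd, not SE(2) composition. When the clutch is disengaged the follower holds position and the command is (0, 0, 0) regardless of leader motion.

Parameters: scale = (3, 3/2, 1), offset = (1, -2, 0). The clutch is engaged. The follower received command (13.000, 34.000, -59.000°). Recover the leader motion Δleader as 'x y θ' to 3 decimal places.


axis x: (13.000 − 1) / (3) = 4.000
axis y: (34.000 − -2) / (3/2) = 24.000
axis θ: (-59.000 − 0) / (1) = -59.000

4.000 24.000 -59.000


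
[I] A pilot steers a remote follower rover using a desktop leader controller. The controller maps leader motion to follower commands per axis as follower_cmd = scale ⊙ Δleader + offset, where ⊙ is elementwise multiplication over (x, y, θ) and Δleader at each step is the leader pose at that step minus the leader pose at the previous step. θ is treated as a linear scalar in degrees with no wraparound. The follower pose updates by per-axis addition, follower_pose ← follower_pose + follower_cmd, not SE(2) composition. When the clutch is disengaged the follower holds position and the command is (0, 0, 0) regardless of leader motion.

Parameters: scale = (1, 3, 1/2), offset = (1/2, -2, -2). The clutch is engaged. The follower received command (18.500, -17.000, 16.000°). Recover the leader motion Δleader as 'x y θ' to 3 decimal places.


18.000 -5.000 36.000

axis x: (18.500 − 1/2) / (1) = 18.000
axis y: (-17.000 − -2) / (3) = -5.000
axis θ: (16.000 − -2) / (1/2) = 36.000


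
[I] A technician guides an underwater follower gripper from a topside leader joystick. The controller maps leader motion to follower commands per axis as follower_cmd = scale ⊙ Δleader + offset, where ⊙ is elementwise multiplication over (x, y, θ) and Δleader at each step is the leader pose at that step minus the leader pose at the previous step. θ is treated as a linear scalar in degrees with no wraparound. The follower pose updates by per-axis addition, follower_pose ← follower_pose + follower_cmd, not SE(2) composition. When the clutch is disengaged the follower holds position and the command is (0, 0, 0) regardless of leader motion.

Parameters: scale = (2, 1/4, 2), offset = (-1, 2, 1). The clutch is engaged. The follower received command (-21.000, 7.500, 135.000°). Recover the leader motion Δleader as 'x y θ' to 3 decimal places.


axis x: (-21.000 − -1) / (2) = -10.000
axis y: (7.500 − 2) / (1/4) = 22.000
axis θ: (135.000 − 1) / (2) = 67.000

-10.000 22.000 67.000


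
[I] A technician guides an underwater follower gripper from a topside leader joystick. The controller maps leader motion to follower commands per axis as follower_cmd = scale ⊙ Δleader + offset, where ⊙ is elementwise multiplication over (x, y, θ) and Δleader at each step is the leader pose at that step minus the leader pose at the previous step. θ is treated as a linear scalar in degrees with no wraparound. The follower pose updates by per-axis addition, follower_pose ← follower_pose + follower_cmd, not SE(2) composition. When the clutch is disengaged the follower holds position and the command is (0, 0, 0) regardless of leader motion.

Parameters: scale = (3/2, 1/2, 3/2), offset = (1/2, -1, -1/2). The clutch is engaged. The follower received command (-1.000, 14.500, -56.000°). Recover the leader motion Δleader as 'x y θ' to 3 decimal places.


axis x: (-1.000 − 1/2) / (3/2) = -1.000
axis y: (14.500 − -1) / (1/2) = 31.000
axis θ: (-56.000 − -1/2) / (3/2) = -37.000

-1.000 31.000 -37.000


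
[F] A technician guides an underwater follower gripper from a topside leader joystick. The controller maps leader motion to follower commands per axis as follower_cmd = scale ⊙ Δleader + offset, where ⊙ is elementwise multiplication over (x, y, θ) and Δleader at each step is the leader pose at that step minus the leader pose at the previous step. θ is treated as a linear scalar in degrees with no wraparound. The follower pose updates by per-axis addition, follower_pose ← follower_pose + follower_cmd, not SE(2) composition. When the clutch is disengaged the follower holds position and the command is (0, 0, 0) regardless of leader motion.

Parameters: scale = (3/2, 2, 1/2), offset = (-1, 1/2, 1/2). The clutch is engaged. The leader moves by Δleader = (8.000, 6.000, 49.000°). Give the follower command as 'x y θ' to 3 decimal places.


11.000 12.500 25.000

axis x: 3/2·8.000 + -1 = 11.000
axis y: 2·6.000 + 1/2 = 12.500
axis θ: 1/2·49.000 + 1/2 = 25.000


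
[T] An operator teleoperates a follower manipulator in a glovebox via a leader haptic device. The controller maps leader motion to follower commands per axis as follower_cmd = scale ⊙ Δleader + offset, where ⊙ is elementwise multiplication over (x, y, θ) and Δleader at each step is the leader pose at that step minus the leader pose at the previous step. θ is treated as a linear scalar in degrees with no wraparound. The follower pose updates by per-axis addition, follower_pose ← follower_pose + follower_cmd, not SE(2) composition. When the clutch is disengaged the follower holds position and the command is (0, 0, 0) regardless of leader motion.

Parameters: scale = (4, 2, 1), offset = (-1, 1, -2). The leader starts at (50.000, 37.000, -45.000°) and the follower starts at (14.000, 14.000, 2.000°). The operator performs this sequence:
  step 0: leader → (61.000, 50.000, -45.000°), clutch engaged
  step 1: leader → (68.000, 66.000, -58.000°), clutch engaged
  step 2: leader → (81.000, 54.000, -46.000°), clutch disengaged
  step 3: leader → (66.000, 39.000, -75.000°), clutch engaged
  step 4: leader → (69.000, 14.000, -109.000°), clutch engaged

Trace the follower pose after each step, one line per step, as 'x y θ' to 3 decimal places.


57.000 41.000 0.000
84.000 74.000 -15.000
84.000 74.000 -15.000
23.000 45.000 -46.000
34.000 -4.000 -82.000

step 0: Δleader=(11.000, 13.000, 0.000°), engaged; cmd=(43.000, 27.000, -2.000°) → follower=(57.000, 41.000, 0.000°)
step 1: Δleader=(7.000, 16.000, -13.000°), engaged; cmd=(27.000, 33.000, -15.000°) → follower=(84.000, 74.000, -15.000°)
step 2: Δleader=(13.000, -12.000, 12.000°), disengaged; cmd=(0,0,0) → follower holds at (84.000, 74.000, -15.000°)
step 3: Δleader=(-15.000, -15.000, -29.000°), engaged; cmd=(-61.000, -29.000, -31.000°) → follower=(23.000, 45.000, -46.000°)
step 4: Δleader=(3.000, -25.000, -34.000°), engaged; cmd=(11.000, -49.000, -36.000°) → follower=(34.000, -4.000, -82.000°)


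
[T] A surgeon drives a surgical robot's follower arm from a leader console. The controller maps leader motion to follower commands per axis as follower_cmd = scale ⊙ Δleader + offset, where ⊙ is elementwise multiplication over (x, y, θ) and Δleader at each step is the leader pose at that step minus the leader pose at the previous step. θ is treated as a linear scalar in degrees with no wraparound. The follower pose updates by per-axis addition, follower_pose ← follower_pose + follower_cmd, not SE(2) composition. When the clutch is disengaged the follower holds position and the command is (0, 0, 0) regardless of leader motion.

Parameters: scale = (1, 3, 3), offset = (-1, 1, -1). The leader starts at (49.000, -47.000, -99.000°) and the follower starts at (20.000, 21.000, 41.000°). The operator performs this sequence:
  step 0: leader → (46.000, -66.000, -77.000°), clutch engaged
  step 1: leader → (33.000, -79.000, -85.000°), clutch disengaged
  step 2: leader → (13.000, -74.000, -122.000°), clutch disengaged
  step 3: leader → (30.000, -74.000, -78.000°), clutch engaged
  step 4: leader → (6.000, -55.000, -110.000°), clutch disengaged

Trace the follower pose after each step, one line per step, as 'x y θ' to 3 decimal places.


16.000 -35.000 106.000
16.000 -35.000 106.000
16.000 -35.000 106.000
32.000 -34.000 237.000
32.000 -34.000 237.000

step 0: Δleader=(-3.000, -19.000, 22.000°), engaged; cmd=(-4.000, -56.000, 65.000°) → follower=(16.000, -35.000, 106.000°)
step 1: Δleader=(-13.000, -13.000, -8.000°), disengaged; cmd=(0,0,0) → follower holds at (16.000, -35.000, 106.000°)
step 2: Δleader=(-20.000, 5.000, -37.000°), disengaged; cmd=(0,0,0) → follower holds at (16.000, -35.000, 106.000°)
step 3: Δleader=(17.000, 0.000, 44.000°), engaged; cmd=(16.000, 1.000, 131.000°) → follower=(32.000, -34.000, 237.000°)
step 4: Δleader=(-24.000, 19.000, -32.000°), disengaged; cmd=(0,0,0) → follower holds at (32.000, -34.000, 237.000°)
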